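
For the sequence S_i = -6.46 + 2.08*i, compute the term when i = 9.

S_9 = -6.46 + 2.08*9 = -6.46 + 18.72 = 12.26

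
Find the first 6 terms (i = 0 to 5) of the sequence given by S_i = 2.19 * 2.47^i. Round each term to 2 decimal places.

This is a geometric sequence.
i=0: S_0 = 2.19 * 2.47^0 = 2.19
i=1: S_1 = 2.19 * 2.47^1 ≈ 5.41
i=2: S_2 = 2.19 * 2.47^2 ≈ 13.36
i=3: S_3 = 2.19 * 2.47^3 ≈ 33.0
i=4: S_4 = 2.19 * 2.47^4 ≈ 81.51
i=5: S_5 = 2.19 * 2.47^5 ≈ 201.34
The first 6 terms are: [2.19, 5.41, 13.36, 33.0, 81.51, 201.34]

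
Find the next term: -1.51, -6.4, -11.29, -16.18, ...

Differences: -6.4 - -1.51 = -4.89
This is an arithmetic sequence with common difference d = -4.89.
Next term = -16.18 + -4.89 = -21.07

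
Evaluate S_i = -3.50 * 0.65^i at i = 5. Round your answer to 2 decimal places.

S_5 = -3.5 * 0.65^5 ≈ -3.5 * 0.116 ≈ -0.41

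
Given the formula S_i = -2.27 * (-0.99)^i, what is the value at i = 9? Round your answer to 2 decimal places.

S_9 = -2.27 * (-0.99)^9 ≈ -2.27 * -0.9135 ≈ 2.07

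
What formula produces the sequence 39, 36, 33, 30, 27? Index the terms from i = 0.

Check differences: 36 - 39 = -3
33 - 36 = -3
Common difference d = -3.
First term a = 39.
Formula: S_i = 39 - 3*i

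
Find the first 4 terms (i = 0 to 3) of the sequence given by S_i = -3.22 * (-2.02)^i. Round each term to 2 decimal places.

This is a geometric sequence.
i=0: S_0 = -3.22 * (-2.02)^0 = -3.22
i=1: S_1 = -3.22 * (-2.02)^1 ≈ 6.5
i=2: S_2 = -3.22 * (-2.02)^2 ≈ -13.14
i=3: S_3 = -3.22 * (-2.02)^3 ≈ 26.54
The first 4 terms are: [-3.22, 6.5, -13.14, 26.54]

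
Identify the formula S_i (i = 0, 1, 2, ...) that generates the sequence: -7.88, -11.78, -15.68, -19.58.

Check differences: -11.78 - -7.88 = -3.9
-15.68 - -11.78 = -3.9
Common difference d = -3.9.
First term a = -7.88.
Formula: S_i = -7.88 - 3.90*i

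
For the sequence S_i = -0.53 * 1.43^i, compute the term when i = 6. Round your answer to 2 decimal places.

S_6 = -0.53 * 1.43^6 ≈ -0.53 * 8.551 ≈ -4.53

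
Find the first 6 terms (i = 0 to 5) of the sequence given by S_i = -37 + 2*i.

This is an arithmetic sequence.
i=0: S_0 = -37 + 2*0 = -37
i=1: S_1 = -37 + 2*1 = -35
i=2: S_2 = -37 + 2*2 = -33
i=3: S_3 = -37 + 2*3 = -31
i=4: S_4 = -37 + 2*4 = -29
i=5: S_5 = -37 + 2*5 = -27
The first 6 terms are: [-37, -35, -33, -31, -29, -27]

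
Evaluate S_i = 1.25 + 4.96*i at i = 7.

S_7 = 1.25 + 4.96*7 = 1.25 + 34.72 = 35.97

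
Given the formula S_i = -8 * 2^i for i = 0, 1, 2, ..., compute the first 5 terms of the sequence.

This is a geometric sequence.
i=0: S_0 = -8 * 2^0 = -8
i=1: S_1 = -8 * 2^1 = -16
i=2: S_2 = -8 * 2^2 = -32
i=3: S_3 = -8 * 2^3 = -64
i=4: S_4 = -8 * 2^4 = -128
The first 5 terms are: [-8, -16, -32, -64, -128]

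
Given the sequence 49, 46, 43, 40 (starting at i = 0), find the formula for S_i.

Check differences: 46 - 49 = -3
43 - 46 = -3
Common difference d = -3.
First term a = 49.
Formula: S_i = 49 - 3*i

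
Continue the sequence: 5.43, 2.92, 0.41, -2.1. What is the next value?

Differences: 2.92 - 5.43 = -2.51
This is an arithmetic sequence with common difference d = -2.51.
Next term = -2.1 + -2.51 = -4.61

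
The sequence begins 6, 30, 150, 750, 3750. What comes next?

Ratios: 30 / 6 = 5.0
This is a geometric sequence with common ratio r = 5.
Next term = 3750 * 5 = 18750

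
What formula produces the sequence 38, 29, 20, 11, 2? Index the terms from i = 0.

Check differences: 29 - 38 = -9
20 - 29 = -9
Common difference d = -9.
First term a = 38.
Formula: S_i = 38 - 9*i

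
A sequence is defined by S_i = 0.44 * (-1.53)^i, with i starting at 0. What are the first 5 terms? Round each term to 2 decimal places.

This is a geometric sequence.
i=0: S_0 = 0.44 * (-1.53)^0 = 0.44
i=1: S_1 = 0.44 * (-1.53)^1 ≈ -0.67
i=2: S_2 = 0.44 * (-1.53)^2 ≈ 1.03
i=3: S_3 = 0.44 * (-1.53)^3 ≈ -1.58
i=4: S_4 = 0.44 * (-1.53)^4 ≈ 2.41
The first 5 terms are: [0.44, -0.67, 1.03, -1.58, 2.41]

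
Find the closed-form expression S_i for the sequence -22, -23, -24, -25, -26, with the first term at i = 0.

Check differences: -23 - -22 = -1
-24 - -23 = -1
Common difference d = -1.
First term a = -22.
Formula: S_i = -22 - 1*i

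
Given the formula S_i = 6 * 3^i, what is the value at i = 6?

S_6 = 6 * 3^6 = 6 * 729 = 4374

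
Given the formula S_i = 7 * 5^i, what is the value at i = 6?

S_6 = 7 * 5^6 = 7 * 15625 = 109375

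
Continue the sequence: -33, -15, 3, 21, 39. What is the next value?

Differences: -15 - -33 = 18
This is an arithmetic sequence with common difference d = 18.
Next term = 39 + 18 = 57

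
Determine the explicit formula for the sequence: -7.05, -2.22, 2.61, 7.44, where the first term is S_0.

Check differences: -2.22 - -7.05 = 4.83
2.61 - -2.22 = 4.83
Common difference d = 4.83.
First term a = -7.05.
Formula: S_i = -7.05 + 4.83*i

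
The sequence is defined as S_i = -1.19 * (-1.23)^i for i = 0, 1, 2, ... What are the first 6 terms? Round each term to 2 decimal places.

This is a geometric sequence.
i=0: S_0 = -1.19 * (-1.23)^0 = -1.19
i=1: S_1 = -1.19 * (-1.23)^1 ≈ 1.46
i=2: S_2 = -1.19 * (-1.23)^2 ≈ -1.8
i=3: S_3 = -1.19 * (-1.23)^3 ≈ 2.21
i=4: S_4 = -1.19 * (-1.23)^4 ≈ -2.72
i=5: S_5 = -1.19 * (-1.23)^5 ≈ 3.35
The first 6 terms are: [-1.19, 1.46, -1.8, 2.21, -2.72, 3.35]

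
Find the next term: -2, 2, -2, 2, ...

Ratios: 2 / -2 = -1.0
This is a geometric sequence with common ratio r = -1.
Next term = 2 * -1 = -2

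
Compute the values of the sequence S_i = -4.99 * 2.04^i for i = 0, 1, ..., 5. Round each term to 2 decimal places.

This is a geometric sequence.
i=0: S_0 = -4.99 * 2.04^0 = -4.99
i=1: S_1 = -4.99 * 2.04^1 ≈ -10.18
i=2: S_2 = -4.99 * 2.04^2 ≈ -20.77
i=3: S_3 = -4.99 * 2.04^3 ≈ -42.36
i=4: S_4 = -4.99 * 2.04^4 ≈ -86.42
i=5: S_5 = -4.99 * 2.04^5 ≈ -176.3
The first 6 terms are: [-4.99, -10.18, -20.77, -42.36, -86.42, -176.3]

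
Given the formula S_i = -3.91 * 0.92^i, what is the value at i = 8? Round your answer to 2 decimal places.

S_8 = -3.91 * 0.92^8 ≈ -3.91 * 0.5132 ≈ -2.01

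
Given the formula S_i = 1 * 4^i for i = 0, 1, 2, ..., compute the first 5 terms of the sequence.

This is a geometric sequence.
i=0: S_0 = 1 * 4^0 = 1
i=1: S_1 = 1 * 4^1 = 4
i=2: S_2 = 1 * 4^2 = 16
i=3: S_3 = 1 * 4^3 = 64
i=4: S_4 = 1 * 4^4 = 256
The first 5 terms are: [1, 4, 16, 64, 256]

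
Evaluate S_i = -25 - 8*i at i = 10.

S_10 = -25 + -8*10 = -25 + -80 = -105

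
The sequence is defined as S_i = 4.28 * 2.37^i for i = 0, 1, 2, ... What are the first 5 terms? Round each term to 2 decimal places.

This is a geometric sequence.
i=0: S_0 = 4.28 * 2.37^0 = 4.28
i=1: S_1 = 4.28 * 2.37^1 ≈ 10.14
i=2: S_2 = 4.28 * 2.37^2 ≈ 24.04
i=3: S_3 = 4.28 * 2.37^3 ≈ 56.98
i=4: S_4 = 4.28 * 2.37^4 ≈ 135.03
The first 5 terms are: [4.28, 10.14, 24.04, 56.98, 135.03]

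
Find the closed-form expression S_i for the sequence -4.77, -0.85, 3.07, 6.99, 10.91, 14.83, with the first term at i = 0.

Check differences: -0.85 - -4.77 = 3.92
3.07 - -0.85 = 3.92
Common difference d = 3.92.
First term a = -4.77.
Formula: S_i = -4.77 + 3.92*i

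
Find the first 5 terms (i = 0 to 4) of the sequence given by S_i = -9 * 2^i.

This is a geometric sequence.
i=0: S_0 = -9 * 2^0 = -9
i=1: S_1 = -9 * 2^1 = -18
i=2: S_2 = -9 * 2^2 = -36
i=3: S_3 = -9 * 2^3 = -72
i=4: S_4 = -9 * 2^4 = -144
The first 5 terms are: [-9, -18, -36, -72, -144]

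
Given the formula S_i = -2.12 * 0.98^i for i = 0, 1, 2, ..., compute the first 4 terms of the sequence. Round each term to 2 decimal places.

This is a geometric sequence.
i=0: S_0 = -2.12 * 0.98^0 = -2.12
i=1: S_1 = -2.12 * 0.98^1 ≈ -2.08
i=2: S_2 = -2.12 * 0.98^2 ≈ -2.04
i=3: S_3 = -2.12 * 0.98^3 ≈ -2.0
The first 4 terms are: [-2.12, -2.08, -2.04, -2.0]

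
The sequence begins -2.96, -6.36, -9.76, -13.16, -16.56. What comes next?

Differences: -6.36 - -2.96 = -3.4
This is an arithmetic sequence with common difference d = -3.4.
Next term = -16.56 + -3.4 = -19.96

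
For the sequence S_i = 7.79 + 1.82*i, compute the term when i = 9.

S_9 = 7.79 + 1.82*9 = 7.79 + 16.38 = 24.17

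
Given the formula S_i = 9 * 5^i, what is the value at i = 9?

S_9 = 9 * 5^9 = 9 * 1953125 = 17578125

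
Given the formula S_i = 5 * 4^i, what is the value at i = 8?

S_8 = 5 * 4^8 = 5 * 65536 = 327680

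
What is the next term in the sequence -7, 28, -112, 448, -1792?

Ratios: 28 / -7 = -4.0
This is a geometric sequence with common ratio r = -4.
Next term = -1792 * -4 = 7168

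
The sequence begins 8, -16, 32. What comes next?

Ratios: -16 / 8 = -2.0
This is a geometric sequence with common ratio r = -2.
Next term = 32 * -2 = -64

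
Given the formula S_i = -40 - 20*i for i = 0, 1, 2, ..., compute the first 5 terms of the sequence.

This is an arithmetic sequence.
i=0: S_0 = -40 + -20*0 = -40
i=1: S_1 = -40 + -20*1 = -60
i=2: S_2 = -40 + -20*2 = -80
i=3: S_3 = -40 + -20*3 = -100
i=4: S_4 = -40 + -20*4 = -120
The first 5 terms are: [-40, -60, -80, -100, -120]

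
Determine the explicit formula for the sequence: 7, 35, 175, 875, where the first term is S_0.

Check ratios: 35 / 7 = 5.0
Common ratio r = 5.
First term a = 7.
Formula: S_i = 7 * 5^i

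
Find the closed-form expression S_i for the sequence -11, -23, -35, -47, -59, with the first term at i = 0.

Check differences: -23 - -11 = -12
-35 - -23 = -12
Common difference d = -12.
First term a = -11.
Formula: S_i = -11 - 12*i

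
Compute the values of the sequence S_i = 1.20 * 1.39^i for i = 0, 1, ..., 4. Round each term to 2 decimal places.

This is a geometric sequence.
i=0: S_0 = 1.2 * 1.39^0 = 1.2
i=1: S_1 = 1.2 * 1.39^1 ≈ 1.67
i=2: S_2 = 1.2 * 1.39^2 ≈ 2.32
i=3: S_3 = 1.2 * 1.39^3 ≈ 3.22
i=4: S_4 = 1.2 * 1.39^4 ≈ 4.48
The first 5 terms are: [1.2, 1.67, 2.32, 3.22, 4.48]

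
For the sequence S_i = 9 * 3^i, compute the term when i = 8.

S_8 = 9 * 3^8 = 9 * 6561 = 59049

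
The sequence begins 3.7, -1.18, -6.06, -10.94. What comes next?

Differences: -1.18 - 3.7 = -4.88
This is an arithmetic sequence with common difference d = -4.88.
Next term = -10.94 + -4.88 = -15.82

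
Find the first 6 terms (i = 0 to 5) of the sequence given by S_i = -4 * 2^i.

This is a geometric sequence.
i=0: S_0 = -4 * 2^0 = -4
i=1: S_1 = -4 * 2^1 = -8
i=2: S_2 = -4 * 2^2 = -16
i=3: S_3 = -4 * 2^3 = -32
i=4: S_4 = -4 * 2^4 = -64
i=5: S_5 = -4 * 2^5 = -128
The first 6 terms are: [-4, -8, -16, -32, -64, -128]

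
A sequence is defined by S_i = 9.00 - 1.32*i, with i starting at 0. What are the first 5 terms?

This is an arithmetic sequence.
i=0: S_0 = 9.0 + -1.32*0 = 9.0
i=1: S_1 = 9.0 + -1.32*1 = 7.68
i=2: S_2 = 9.0 + -1.32*2 = 6.36
i=3: S_3 = 9.0 + -1.32*3 = 5.04
i=4: S_4 = 9.0 + -1.32*4 = 3.72
The first 5 terms are: [9.0, 7.68, 6.36, 5.04, 3.72]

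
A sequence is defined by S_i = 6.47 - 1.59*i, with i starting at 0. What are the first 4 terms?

This is an arithmetic sequence.
i=0: S_0 = 6.47 + -1.59*0 = 6.47
i=1: S_1 = 6.47 + -1.59*1 = 4.88
i=2: S_2 = 6.47 + -1.59*2 = 3.29
i=3: S_3 = 6.47 + -1.59*3 = 1.7
The first 4 terms are: [6.47, 4.88, 3.29, 1.7]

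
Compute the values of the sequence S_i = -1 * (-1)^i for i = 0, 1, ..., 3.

This is a geometric sequence.
i=0: S_0 = -1 * (-1)^0 = -1
i=1: S_1 = -1 * (-1)^1 = 1
i=2: S_2 = -1 * (-1)^2 = -1
i=3: S_3 = -1 * (-1)^3 = 1
The first 4 terms are: [-1, 1, -1, 1]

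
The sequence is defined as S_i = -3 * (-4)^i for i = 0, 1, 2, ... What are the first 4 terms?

This is a geometric sequence.
i=0: S_0 = -3 * (-4)^0 = -3
i=1: S_1 = -3 * (-4)^1 = 12
i=2: S_2 = -3 * (-4)^2 = -48
i=3: S_3 = -3 * (-4)^3 = 192
The first 4 terms are: [-3, 12, -48, 192]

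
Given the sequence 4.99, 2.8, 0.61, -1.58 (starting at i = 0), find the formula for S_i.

Check differences: 2.8 - 4.99 = -2.19
0.61 - 2.8 = -2.19
Common difference d = -2.19.
First term a = 4.99.
Formula: S_i = 4.99 - 2.19*i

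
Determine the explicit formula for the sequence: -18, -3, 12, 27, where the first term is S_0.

Check differences: -3 - -18 = 15
12 - -3 = 15
Common difference d = 15.
First term a = -18.
Formula: S_i = -18 + 15*i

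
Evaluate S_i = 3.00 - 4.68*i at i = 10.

S_10 = 3.0 + -4.68*10 = 3.0 + -46.8 = -43.8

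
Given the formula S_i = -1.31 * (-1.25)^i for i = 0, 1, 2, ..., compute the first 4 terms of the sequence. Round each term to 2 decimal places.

This is a geometric sequence.
i=0: S_0 = -1.31 * (-1.25)^0 = -1.31
i=1: S_1 = -1.31 * (-1.25)^1 ≈ 1.64
i=2: S_2 = -1.31 * (-1.25)^2 ≈ -2.05
i=3: S_3 = -1.31 * (-1.25)^3 ≈ 2.56
The first 4 terms are: [-1.31, 1.64, -2.05, 2.56]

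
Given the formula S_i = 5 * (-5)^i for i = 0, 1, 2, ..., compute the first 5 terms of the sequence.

This is a geometric sequence.
i=0: S_0 = 5 * (-5)^0 = 5
i=1: S_1 = 5 * (-5)^1 = -25
i=2: S_2 = 5 * (-5)^2 = 125
i=3: S_3 = 5 * (-5)^3 = -625
i=4: S_4 = 5 * (-5)^4 = 3125
The first 5 terms are: [5, -25, 125, -625, 3125]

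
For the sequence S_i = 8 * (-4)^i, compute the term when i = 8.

S_8 = 8 * (-4)^8 = 8 * 65536 = 524288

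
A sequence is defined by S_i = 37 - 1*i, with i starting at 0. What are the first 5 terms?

This is an arithmetic sequence.
i=0: S_0 = 37 + -1*0 = 37
i=1: S_1 = 37 + -1*1 = 36
i=2: S_2 = 37 + -1*2 = 35
i=3: S_3 = 37 + -1*3 = 34
i=4: S_4 = 37 + -1*4 = 33
The first 5 terms are: [37, 36, 35, 34, 33]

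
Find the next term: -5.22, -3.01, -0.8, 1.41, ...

Differences: -3.01 - -5.22 = 2.21
This is an arithmetic sequence with common difference d = 2.21.
Next term = 1.41 + 2.21 = 3.62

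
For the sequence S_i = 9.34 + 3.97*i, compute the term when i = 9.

S_9 = 9.34 + 3.97*9 = 9.34 + 35.73 = 45.07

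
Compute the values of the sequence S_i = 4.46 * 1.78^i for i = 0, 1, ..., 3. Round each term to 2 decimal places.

This is a geometric sequence.
i=0: S_0 = 4.46 * 1.78^0 = 4.46
i=1: S_1 = 4.46 * 1.78^1 ≈ 7.94
i=2: S_2 = 4.46 * 1.78^2 ≈ 14.13
i=3: S_3 = 4.46 * 1.78^3 ≈ 25.15
The first 4 terms are: [4.46, 7.94, 14.13, 25.15]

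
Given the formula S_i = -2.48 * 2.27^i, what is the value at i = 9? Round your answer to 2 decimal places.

S_9 = -2.48 * 2.27^9 ≈ -2.48 * 1600.4154 ≈ -3969.03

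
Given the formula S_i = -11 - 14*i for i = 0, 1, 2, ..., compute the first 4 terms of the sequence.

This is an arithmetic sequence.
i=0: S_0 = -11 + -14*0 = -11
i=1: S_1 = -11 + -14*1 = -25
i=2: S_2 = -11 + -14*2 = -39
i=3: S_3 = -11 + -14*3 = -53
The first 4 terms are: [-11, -25, -39, -53]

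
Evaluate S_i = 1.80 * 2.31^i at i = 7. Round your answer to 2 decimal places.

S_7 = 1.8 * 2.31^7 ≈ 1.8 * 350.9812 ≈ 631.77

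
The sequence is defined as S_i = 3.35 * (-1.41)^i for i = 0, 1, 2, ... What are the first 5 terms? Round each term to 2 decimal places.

This is a geometric sequence.
i=0: S_0 = 3.35 * (-1.41)^0 = 3.35
i=1: S_1 = 3.35 * (-1.41)^1 ≈ -4.72
i=2: S_2 = 3.35 * (-1.41)^2 ≈ 6.66
i=3: S_3 = 3.35 * (-1.41)^3 ≈ -9.39
i=4: S_4 = 3.35 * (-1.41)^4 ≈ 13.24
The first 5 terms are: [3.35, -4.72, 6.66, -9.39, 13.24]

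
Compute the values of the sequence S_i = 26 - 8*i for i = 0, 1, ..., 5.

This is an arithmetic sequence.
i=0: S_0 = 26 + -8*0 = 26
i=1: S_1 = 26 + -8*1 = 18
i=2: S_2 = 26 + -8*2 = 10
i=3: S_3 = 26 + -8*3 = 2
i=4: S_4 = 26 + -8*4 = -6
i=5: S_5 = 26 + -8*5 = -14
The first 6 terms are: [26, 18, 10, 2, -6, -14]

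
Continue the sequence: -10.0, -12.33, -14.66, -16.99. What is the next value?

Differences: -12.33 - -10.0 = -2.33
This is an arithmetic sequence with common difference d = -2.33.
Next term = -16.99 + -2.33 = -19.32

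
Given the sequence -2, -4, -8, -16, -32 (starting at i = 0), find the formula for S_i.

Check ratios: -4 / -2 = 2.0
Common ratio r = 2.
First term a = -2.
Formula: S_i = -2 * 2^i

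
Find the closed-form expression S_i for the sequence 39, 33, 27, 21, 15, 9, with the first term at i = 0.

Check differences: 33 - 39 = -6
27 - 33 = -6
Common difference d = -6.
First term a = 39.
Formula: S_i = 39 - 6*i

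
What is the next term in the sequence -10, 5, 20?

Differences: 5 - -10 = 15
This is an arithmetic sequence with common difference d = 15.
Next term = 20 + 15 = 35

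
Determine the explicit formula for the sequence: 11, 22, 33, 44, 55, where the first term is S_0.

Check differences: 22 - 11 = 11
33 - 22 = 11
Common difference d = 11.
First term a = 11.
Formula: S_i = 11 + 11*i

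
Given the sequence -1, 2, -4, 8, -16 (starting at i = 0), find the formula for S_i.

Check ratios: 2 / -1 = -2.0
Common ratio r = -2.
First term a = -1.
Formula: S_i = -1 * (-2)^i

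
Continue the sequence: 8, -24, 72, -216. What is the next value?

Ratios: -24 / 8 = -3.0
This is a geometric sequence with common ratio r = -3.
Next term = -216 * -3 = 648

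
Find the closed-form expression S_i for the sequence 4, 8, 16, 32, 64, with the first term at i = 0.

Check ratios: 8 / 4 = 2.0
Common ratio r = 2.
First term a = 4.
Formula: S_i = 4 * 2^i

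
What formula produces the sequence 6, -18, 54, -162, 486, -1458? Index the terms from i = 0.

Check ratios: -18 / 6 = -3.0
Common ratio r = -3.
First term a = 6.
Formula: S_i = 6 * (-3)^i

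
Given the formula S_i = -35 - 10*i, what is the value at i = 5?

S_5 = -35 + -10*5 = -35 + -50 = -85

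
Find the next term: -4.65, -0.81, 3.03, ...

Differences: -0.81 - -4.65 = 3.84
This is an arithmetic sequence with common difference d = 3.84.
Next term = 3.03 + 3.84 = 6.87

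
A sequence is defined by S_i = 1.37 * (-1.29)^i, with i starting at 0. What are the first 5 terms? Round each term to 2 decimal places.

This is a geometric sequence.
i=0: S_0 = 1.37 * (-1.29)^0 = 1.37
i=1: S_1 = 1.37 * (-1.29)^1 ≈ -1.77
i=2: S_2 = 1.37 * (-1.29)^2 ≈ 2.28
i=3: S_3 = 1.37 * (-1.29)^3 ≈ -2.94
i=4: S_4 = 1.37 * (-1.29)^4 ≈ 3.79
The first 5 terms are: [1.37, -1.77, 2.28, -2.94, 3.79]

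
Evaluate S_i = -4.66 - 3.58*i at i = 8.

S_8 = -4.66 + -3.58*8 = -4.66 + -28.64 = -33.3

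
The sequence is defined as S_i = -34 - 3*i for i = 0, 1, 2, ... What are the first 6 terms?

This is an arithmetic sequence.
i=0: S_0 = -34 + -3*0 = -34
i=1: S_1 = -34 + -3*1 = -37
i=2: S_2 = -34 + -3*2 = -40
i=3: S_3 = -34 + -3*3 = -43
i=4: S_4 = -34 + -3*4 = -46
i=5: S_5 = -34 + -3*5 = -49
The first 6 terms are: [-34, -37, -40, -43, -46, -49]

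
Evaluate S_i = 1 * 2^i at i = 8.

S_8 = 1 * 2^8 = 1 * 256 = 256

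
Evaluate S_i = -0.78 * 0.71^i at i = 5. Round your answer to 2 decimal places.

S_5 = -0.78 * 0.71^5 ≈ -0.78 * 0.1804 ≈ -0.14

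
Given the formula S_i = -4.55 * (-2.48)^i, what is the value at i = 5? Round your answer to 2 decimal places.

S_5 = -4.55 * (-2.48)^5 ≈ -4.55 * -93.812 ≈ 426.84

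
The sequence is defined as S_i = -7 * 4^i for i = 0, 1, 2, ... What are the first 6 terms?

This is a geometric sequence.
i=0: S_0 = -7 * 4^0 = -7
i=1: S_1 = -7 * 4^1 = -28
i=2: S_2 = -7 * 4^2 = -112
i=3: S_3 = -7 * 4^3 = -448
i=4: S_4 = -7 * 4^4 = -1792
i=5: S_5 = -7 * 4^5 = -7168
The first 6 terms are: [-7, -28, -112, -448, -1792, -7168]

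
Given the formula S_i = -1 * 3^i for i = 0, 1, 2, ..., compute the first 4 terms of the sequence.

This is a geometric sequence.
i=0: S_0 = -1 * 3^0 = -1
i=1: S_1 = -1 * 3^1 = -3
i=2: S_2 = -1 * 3^2 = -9
i=3: S_3 = -1 * 3^3 = -27
The first 4 terms are: [-1, -3, -9, -27]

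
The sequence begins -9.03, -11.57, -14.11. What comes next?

Differences: -11.57 - -9.03 = -2.54
This is an arithmetic sequence with common difference d = -2.54.
Next term = -14.11 + -2.54 = -16.65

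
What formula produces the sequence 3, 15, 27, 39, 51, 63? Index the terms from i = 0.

Check differences: 15 - 3 = 12
27 - 15 = 12
Common difference d = 12.
First term a = 3.
Formula: S_i = 3 + 12*i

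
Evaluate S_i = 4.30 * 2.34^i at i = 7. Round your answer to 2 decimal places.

S_7 = 4.3 * 2.34^7 ≈ 4.3 * 384.159 ≈ 1651.88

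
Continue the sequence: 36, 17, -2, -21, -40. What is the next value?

Differences: 17 - 36 = -19
This is an arithmetic sequence with common difference d = -19.
Next term = -40 + -19 = -59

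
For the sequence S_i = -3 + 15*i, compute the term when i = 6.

S_6 = -3 + 15*6 = -3 + 90 = 87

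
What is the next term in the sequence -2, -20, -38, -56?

Differences: -20 - -2 = -18
This is an arithmetic sequence with common difference d = -18.
Next term = -56 + -18 = -74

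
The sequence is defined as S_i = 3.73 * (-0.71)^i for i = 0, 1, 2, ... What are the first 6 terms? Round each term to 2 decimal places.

This is a geometric sequence.
i=0: S_0 = 3.73 * (-0.71)^0 = 3.73
i=1: S_1 = 3.73 * (-0.71)^1 ≈ -2.65
i=2: S_2 = 3.73 * (-0.71)^2 ≈ 1.88
i=3: S_3 = 3.73 * (-0.71)^3 ≈ -1.34
i=4: S_4 = 3.73 * (-0.71)^4 ≈ 0.95
i=5: S_5 = 3.73 * (-0.71)^5 ≈ -0.67
The first 6 terms are: [3.73, -2.65, 1.88, -1.34, 0.95, -0.67]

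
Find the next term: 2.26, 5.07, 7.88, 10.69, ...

Differences: 5.07 - 2.26 = 2.81
This is an arithmetic sequence with common difference d = 2.81.
Next term = 10.69 + 2.81 = 13.5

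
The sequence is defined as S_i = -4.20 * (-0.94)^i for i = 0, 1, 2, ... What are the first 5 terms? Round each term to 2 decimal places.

This is a geometric sequence.
i=0: S_0 = -4.2 * (-0.94)^0 = -4.2
i=1: S_1 = -4.2 * (-0.94)^1 ≈ 3.95
i=2: S_2 = -4.2 * (-0.94)^2 ≈ -3.71
i=3: S_3 = -4.2 * (-0.94)^3 ≈ 3.49
i=4: S_4 = -4.2 * (-0.94)^4 ≈ -3.28
The first 5 terms are: [-4.2, 3.95, -3.71, 3.49, -3.28]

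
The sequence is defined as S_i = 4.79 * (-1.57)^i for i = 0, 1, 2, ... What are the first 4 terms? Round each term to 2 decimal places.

This is a geometric sequence.
i=0: S_0 = 4.79 * (-1.57)^0 = 4.79
i=1: S_1 = 4.79 * (-1.57)^1 ≈ -7.52
i=2: S_2 = 4.79 * (-1.57)^2 ≈ 11.81
i=3: S_3 = 4.79 * (-1.57)^3 ≈ -18.54
The first 4 terms are: [4.79, -7.52, 11.81, -18.54]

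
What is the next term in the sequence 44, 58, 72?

Differences: 58 - 44 = 14
This is an arithmetic sequence with common difference d = 14.
Next term = 72 + 14 = 86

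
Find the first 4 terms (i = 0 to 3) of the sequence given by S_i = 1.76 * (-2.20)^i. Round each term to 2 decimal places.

This is a geometric sequence.
i=0: S_0 = 1.76 * (-2.2)^0 = 1.76
i=1: S_1 = 1.76 * (-2.2)^1 ≈ -3.87
i=2: S_2 = 1.76 * (-2.2)^2 ≈ 8.52
i=3: S_3 = 1.76 * (-2.2)^3 ≈ -18.74
The first 4 terms are: [1.76, -3.87, 8.52, -18.74]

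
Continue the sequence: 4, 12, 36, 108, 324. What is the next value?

Ratios: 12 / 4 = 3.0
This is a geometric sequence with common ratio r = 3.
Next term = 324 * 3 = 972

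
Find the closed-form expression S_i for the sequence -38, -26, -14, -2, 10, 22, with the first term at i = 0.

Check differences: -26 - -38 = 12
-14 - -26 = 12
Common difference d = 12.
First term a = -38.
Formula: S_i = -38 + 12*i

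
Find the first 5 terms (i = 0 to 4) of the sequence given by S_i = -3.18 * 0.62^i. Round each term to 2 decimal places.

This is a geometric sequence.
i=0: S_0 = -3.18 * 0.62^0 = -3.18
i=1: S_1 = -3.18 * 0.62^1 ≈ -1.97
i=2: S_2 = -3.18 * 0.62^2 ≈ -1.22
i=3: S_3 = -3.18 * 0.62^3 ≈ -0.76
i=4: S_4 = -3.18 * 0.62^4 ≈ -0.47
The first 5 terms are: [-3.18, -1.97, -1.22, -0.76, -0.47]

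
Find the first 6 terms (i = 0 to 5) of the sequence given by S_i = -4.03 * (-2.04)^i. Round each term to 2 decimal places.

This is a geometric sequence.
i=0: S_0 = -4.03 * (-2.04)^0 = -4.03
i=1: S_1 = -4.03 * (-2.04)^1 ≈ 8.22
i=2: S_2 = -4.03 * (-2.04)^2 ≈ -16.77
i=3: S_3 = -4.03 * (-2.04)^3 ≈ 34.21
i=4: S_4 = -4.03 * (-2.04)^4 ≈ -69.8
i=5: S_5 = -4.03 * (-2.04)^5 ≈ 142.38
The first 6 terms are: [-4.03, 8.22, -16.77, 34.21, -69.8, 142.38]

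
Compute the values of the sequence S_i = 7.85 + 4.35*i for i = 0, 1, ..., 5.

This is an arithmetic sequence.
i=0: S_0 = 7.85 + 4.35*0 = 7.85
i=1: S_1 = 7.85 + 4.35*1 = 12.2
i=2: S_2 = 7.85 + 4.35*2 = 16.55
i=3: S_3 = 7.85 + 4.35*3 = 20.9
i=4: S_4 = 7.85 + 4.35*4 = 25.25
i=5: S_5 = 7.85 + 4.35*5 = 29.6
The first 6 terms are: [7.85, 12.2, 16.55, 20.9, 25.25, 29.6]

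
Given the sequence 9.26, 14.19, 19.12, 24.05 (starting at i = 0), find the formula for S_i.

Check differences: 14.19 - 9.26 = 4.93
19.12 - 14.19 = 4.93
Common difference d = 4.93.
First term a = 9.26.
Formula: S_i = 9.26 + 4.93*i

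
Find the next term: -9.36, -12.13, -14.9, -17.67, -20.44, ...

Differences: -12.13 - -9.36 = -2.77
This is an arithmetic sequence with common difference d = -2.77.
Next term = -20.44 + -2.77 = -23.21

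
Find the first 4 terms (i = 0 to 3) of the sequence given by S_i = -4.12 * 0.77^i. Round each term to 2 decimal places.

This is a geometric sequence.
i=0: S_0 = -4.12 * 0.77^0 = -4.12
i=1: S_1 = -4.12 * 0.77^1 ≈ -3.17
i=2: S_2 = -4.12 * 0.77^2 ≈ -2.44
i=3: S_3 = -4.12 * 0.77^3 ≈ -1.88
The first 4 terms are: [-4.12, -3.17, -2.44, -1.88]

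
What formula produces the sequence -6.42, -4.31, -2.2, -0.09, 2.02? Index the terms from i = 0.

Check differences: -4.31 - -6.42 = 2.11
-2.2 - -4.31 = 2.11
Common difference d = 2.11.
First term a = -6.42.
Formula: S_i = -6.42 + 2.11*i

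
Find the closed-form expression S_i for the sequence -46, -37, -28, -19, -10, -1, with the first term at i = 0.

Check differences: -37 - -46 = 9
-28 - -37 = 9
Common difference d = 9.
First term a = -46.
Formula: S_i = -46 + 9*i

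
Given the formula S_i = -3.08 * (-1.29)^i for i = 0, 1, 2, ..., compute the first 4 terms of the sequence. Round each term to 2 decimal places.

This is a geometric sequence.
i=0: S_0 = -3.08 * (-1.29)^0 = -3.08
i=1: S_1 = -3.08 * (-1.29)^1 ≈ 3.97
i=2: S_2 = -3.08 * (-1.29)^2 ≈ -5.13
i=3: S_3 = -3.08 * (-1.29)^3 ≈ 6.61
The first 4 terms are: [-3.08, 3.97, -5.13, 6.61]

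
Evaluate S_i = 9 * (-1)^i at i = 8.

S_8 = 9 * (-1)^8 = 9 * 1 = 9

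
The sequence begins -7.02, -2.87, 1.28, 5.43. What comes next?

Differences: -2.87 - -7.02 = 4.15
This is an arithmetic sequence with common difference d = 4.15.
Next term = 5.43 + 4.15 = 9.58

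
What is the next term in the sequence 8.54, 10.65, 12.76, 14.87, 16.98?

Differences: 10.65 - 8.54 = 2.11
This is an arithmetic sequence with common difference d = 2.11.
Next term = 16.98 + 2.11 = 19.09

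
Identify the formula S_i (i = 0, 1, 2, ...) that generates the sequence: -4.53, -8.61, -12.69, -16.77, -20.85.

Check differences: -8.61 - -4.53 = -4.08
-12.69 - -8.61 = -4.08
Common difference d = -4.08.
First term a = -4.53.
Formula: S_i = -4.53 - 4.08*i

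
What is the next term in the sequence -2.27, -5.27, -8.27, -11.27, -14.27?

Differences: -5.27 - -2.27 = -3.0
This is an arithmetic sequence with common difference d = -3.0.
Next term = -14.27 + -3.0 = -17.27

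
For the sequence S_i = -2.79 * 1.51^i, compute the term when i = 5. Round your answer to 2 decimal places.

S_5 = -2.79 * 1.51^5 ≈ -2.79 * 7.8503 ≈ -21.9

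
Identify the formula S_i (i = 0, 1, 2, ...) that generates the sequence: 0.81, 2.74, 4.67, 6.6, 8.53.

Check differences: 2.74 - 0.81 = 1.93
4.67 - 2.74 = 1.93
Common difference d = 1.93.
First term a = 0.81.
Formula: S_i = 0.81 + 1.93*i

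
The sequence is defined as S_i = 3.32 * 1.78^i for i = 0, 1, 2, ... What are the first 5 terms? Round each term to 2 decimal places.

This is a geometric sequence.
i=0: S_0 = 3.32 * 1.78^0 = 3.32
i=1: S_1 = 3.32 * 1.78^1 ≈ 5.91
i=2: S_2 = 3.32 * 1.78^2 ≈ 10.52
i=3: S_3 = 3.32 * 1.78^3 ≈ 18.72
i=4: S_4 = 3.32 * 1.78^4 ≈ 33.33
The first 5 terms are: [3.32, 5.91, 10.52, 18.72, 33.33]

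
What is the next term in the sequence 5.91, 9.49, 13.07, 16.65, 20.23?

Differences: 9.49 - 5.91 = 3.58
This is an arithmetic sequence with common difference d = 3.58.
Next term = 20.23 + 3.58 = 23.81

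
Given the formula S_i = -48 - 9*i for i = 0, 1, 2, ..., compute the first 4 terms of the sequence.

This is an arithmetic sequence.
i=0: S_0 = -48 + -9*0 = -48
i=1: S_1 = -48 + -9*1 = -57
i=2: S_2 = -48 + -9*2 = -66
i=3: S_3 = -48 + -9*3 = -75
The first 4 terms are: [-48, -57, -66, -75]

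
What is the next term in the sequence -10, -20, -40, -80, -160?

Ratios: -20 / -10 = 2.0
This is a geometric sequence with common ratio r = 2.
Next term = -160 * 2 = -320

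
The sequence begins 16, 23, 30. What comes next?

Differences: 23 - 16 = 7
This is an arithmetic sequence with common difference d = 7.
Next term = 30 + 7 = 37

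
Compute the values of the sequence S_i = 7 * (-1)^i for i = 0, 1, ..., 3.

This is a geometric sequence.
i=0: S_0 = 7 * (-1)^0 = 7
i=1: S_1 = 7 * (-1)^1 = -7
i=2: S_2 = 7 * (-1)^2 = 7
i=3: S_3 = 7 * (-1)^3 = -7
The first 4 terms are: [7, -7, 7, -7]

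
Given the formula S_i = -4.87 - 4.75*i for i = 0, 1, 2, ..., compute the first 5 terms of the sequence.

This is an arithmetic sequence.
i=0: S_0 = -4.87 + -4.75*0 = -4.87
i=1: S_1 = -4.87 + -4.75*1 = -9.62
i=2: S_2 = -4.87 + -4.75*2 = -14.37
i=3: S_3 = -4.87 + -4.75*3 = -19.12
i=4: S_4 = -4.87 + -4.75*4 = -23.87
The first 5 terms are: [-4.87, -9.62, -14.37, -19.12, -23.87]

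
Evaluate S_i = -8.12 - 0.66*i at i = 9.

S_9 = -8.12 + -0.66*9 = -8.12 + -5.94 = -14.06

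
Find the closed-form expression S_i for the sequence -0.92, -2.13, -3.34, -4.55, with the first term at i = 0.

Check differences: -2.13 - -0.92 = -1.21
-3.34 - -2.13 = -1.21
Common difference d = -1.21.
First term a = -0.92.
Formula: S_i = -0.92 - 1.21*i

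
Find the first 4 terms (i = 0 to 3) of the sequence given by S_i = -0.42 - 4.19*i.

This is an arithmetic sequence.
i=0: S_0 = -0.42 + -4.19*0 = -0.42
i=1: S_1 = -0.42 + -4.19*1 = -4.61
i=2: S_2 = -0.42 + -4.19*2 = -8.8
i=3: S_3 = -0.42 + -4.19*3 = -12.99
The first 4 terms are: [-0.42, -4.61, -8.8, -12.99]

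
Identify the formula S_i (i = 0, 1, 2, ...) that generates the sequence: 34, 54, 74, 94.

Check differences: 54 - 34 = 20
74 - 54 = 20
Common difference d = 20.
First term a = 34.
Formula: S_i = 34 + 20*i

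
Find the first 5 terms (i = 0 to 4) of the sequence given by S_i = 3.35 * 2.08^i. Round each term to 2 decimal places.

This is a geometric sequence.
i=0: S_0 = 3.35 * 2.08^0 = 3.35
i=1: S_1 = 3.35 * 2.08^1 ≈ 6.97
i=2: S_2 = 3.35 * 2.08^2 ≈ 14.49
i=3: S_3 = 3.35 * 2.08^3 ≈ 30.15
i=4: S_4 = 3.35 * 2.08^4 ≈ 62.7
The first 5 terms are: [3.35, 6.97, 14.49, 30.15, 62.7]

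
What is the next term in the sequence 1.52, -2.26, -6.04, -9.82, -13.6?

Differences: -2.26 - 1.52 = -3.78
This is an arithmetic sequence with common difference d = -3.78.
Next term = -13.6 + -3.78 = -17.38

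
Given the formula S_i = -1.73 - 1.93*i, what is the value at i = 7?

S_7 = -1.73 + -1.93*7 = -1.73 + -13.51 = -15.24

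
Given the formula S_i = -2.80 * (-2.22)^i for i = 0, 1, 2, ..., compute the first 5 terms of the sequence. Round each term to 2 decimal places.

This is a geometric sequence.
i=0: S_0 = -2.8 * (-2.22)^0 = -2.8
i=1: S_1 = -2.8 * (-2.22)^1 ≈ 6.22
i=2: S_2 = -2.8 * (-2.22)^2 ≈ -13.8
i=3: S_3 = -2.8 * (-2.22)^3 ≈ 30.63
i=4: S_4 = -2.8 * (-2.22)^4 ≈ -68.01
The first 5 terms are: [-2.8, 6.22, -13.8, 30.63, -68.01]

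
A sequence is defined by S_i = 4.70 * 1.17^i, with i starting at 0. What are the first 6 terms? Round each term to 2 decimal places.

This is a geometric sequence.
i=0: S_0 = 4.7 * 1.17^0 = 4.7
i=1: S_1 = 4.7 * 1.17^1 ≈ 5.5
i=2: S_2 = 4.7 * 1.17^2 ≈ 6.43
i=3: S_3 = 4.7 * 1.17^3 ≈ 7.53
i=4: S_4 = 4.7 * 1.17^4 ≈ 8.81
i=5: S_5 = 4.7 * 1.17^5 ≈ 10.3
The first 6 terms are: [4.7, 5.5, 6.43, 7.53, 8.81, 10.3]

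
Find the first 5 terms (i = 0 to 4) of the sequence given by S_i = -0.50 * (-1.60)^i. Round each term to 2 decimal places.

This is a geometric sequence.
i=0: S_0 = -0.5 * (-1.6)^0 = -0.5
i=1: S_1 = -0.5 * (-1.6)^1 = 0.8
i=2: S_2 = -0.5 * (-1.6)^2 = -1.28
i=3: S_3 = -0.5 * (-1.6)^3 ≈ 2.05
i=4: S_4 = -0.5 * (-1.6)^4 ≈ -3.28
The first 5 terms are: [-0.5, 0.8, -1.28, 2.05, -3.28]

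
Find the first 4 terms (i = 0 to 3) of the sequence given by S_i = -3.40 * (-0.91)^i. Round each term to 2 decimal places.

This is a geometric sequence.
i=0: S_0 = -3.4 * (-0.91)^0 = -3.4
i=1: S_1 = -3.4 * (-0.91)^1 ≈ 3.09
i=2: S_2 = -3.4 * (-0.91)^2 ≈ -2.82
i=3: S_3 = -3.4 * (-0.91)^3 ≈ 2.56
The first 4 terms are: [-3.4, 3.09, -2.82, 2.56]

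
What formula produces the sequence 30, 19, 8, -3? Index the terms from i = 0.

Check differences: 19 - 30 = -11
8 - 19 = -11
Common difference d = -11.
First term a = 30.
Formula: S_i = 30 - 11*i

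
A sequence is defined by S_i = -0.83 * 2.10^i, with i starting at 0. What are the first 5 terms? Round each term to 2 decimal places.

This is a geometric sequence.
i=0: S_0 = -0.83 * 2.1^0 = -0.83
i=1: S_1 = -0.83 * 2.1^1 ≈ -1.74
i=2: S_2 = -0.83 * 2.1^2 ≈ -3.66
i=3: S_3 = -0.83 * 2.1^3 ≈ -7.69
i=4: S_4 = -0.83 * 2.1^4 ≈ -16.14
The first 5 terms are: [-0.83, -1.74, -3.66, -7.69, -16.14]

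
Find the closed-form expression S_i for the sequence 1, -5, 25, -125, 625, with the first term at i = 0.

Check ratios: -5 / 1 = -5.0
Common ratio r = -5.
First term a = 1.
Formula: S_i = 1 * (-5)^i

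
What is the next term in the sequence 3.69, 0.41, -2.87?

Differences: 0.41 - 3.69 = -3.28
This is an arithmetic sequence with common difference d = -3.28.
Next term = -2.87 + -3.28 = -6.15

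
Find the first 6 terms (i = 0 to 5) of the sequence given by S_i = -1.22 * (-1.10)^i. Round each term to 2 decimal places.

This is a geometric sequence.
i=0: S_0 = -1.22 * (-1.1)^0 = -1.22
i=1: S_1 = -1.22 * (-1.1)^1 ≈ 1.34
i=2: S_2 = -1.22 * (-1.1)^2 ≈ -1.48
i=3: S_3 = -1.22 * (-1.1)^3 ≈ 1.62
i=4: S_4 = -1.22 * (-1.1)^4 ≈ -1.79
i=5: S_5 = -1.22 * (-1.1)^5 ≈ 1.96
The first 6 terms are: [-1.22, 1.34, -1.48, 1.62, -1.79, 1.96]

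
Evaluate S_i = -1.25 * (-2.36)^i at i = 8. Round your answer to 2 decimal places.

S_8 = -1.25 * (-2.36)^8 ≈ -1.25 * 962.26796 ≈ -1202.83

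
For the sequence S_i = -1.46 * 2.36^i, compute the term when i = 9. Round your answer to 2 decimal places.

S_9 = -1.46 * 2.36^9 ≈ -1.46 * 2270.9524 ≈ -3315.59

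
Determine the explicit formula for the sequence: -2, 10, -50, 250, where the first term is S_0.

Check ratios: 10 / -2 = -5.0
Common ratio r = -5.
First term a = -2.
Formula: S_i = -2 * (-5)^i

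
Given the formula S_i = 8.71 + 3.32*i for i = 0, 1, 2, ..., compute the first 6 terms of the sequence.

This is an arithmetic sequence.
i=0: S_0 = 8.71 + 3.32*0 = 8.71
i=1: S_1 = 8.71 + 3.32*1 = 12.03
i=2: S_2 = 8.71 + 3.32*2 = 15.35
i=3: S_3 = 8.71 + 3.32*3 = 18.67
i=4: S_4 = 8.71 + 3.32*4 = 21.99
i=5: S_5 = 8.71 + 3.32*5 = 25.31
The first 6 terms are: [8.71, 12.03, 15.35, 18.67, 21.99, 25.31]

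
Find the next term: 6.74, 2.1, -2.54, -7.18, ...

Differences: 2.1 - 6.74 = -4.64
This is an arithmetic sequence with common difference d = -4.64.
Next term = -7.18 + -4.64 = -11.82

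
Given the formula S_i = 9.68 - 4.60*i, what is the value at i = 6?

S_6 = 9.68 + -4.6*6 = 9.68 + -27.6 = -17.92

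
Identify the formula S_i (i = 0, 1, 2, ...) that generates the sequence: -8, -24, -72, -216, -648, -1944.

Check ratios: -24 / -8 = 3.0
Common ratio r = 3.
First term a = -8.
Formula: S_i = -8 * 3^i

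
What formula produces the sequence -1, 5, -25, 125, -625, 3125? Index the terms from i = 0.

Check ratios: 5 / -1 = -5.0
Common ratio r = -5.
First term a = -1.
Formula: S_i = -1 * (-5)^i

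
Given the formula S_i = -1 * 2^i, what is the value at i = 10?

S_10 = -1 * 2^10 = -1 * 1024 = -1024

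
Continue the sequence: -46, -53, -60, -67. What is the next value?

Differences: -53 - -46 = -7
This is an arithmetic sequence with common difference d = -7.
Next term = -67 + -7 = -74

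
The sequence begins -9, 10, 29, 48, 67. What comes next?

Differences: 10 - -9 = 19
This is an arithmetic sequence with common difference d = 19.
Next term = 67 + 19 = 86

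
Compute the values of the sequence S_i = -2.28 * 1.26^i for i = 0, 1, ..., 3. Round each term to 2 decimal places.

This is a geometric sequence.
i=0: S_0 = -2.28 * 1.26^0 = -2.28
i=1: S_1 = -2.28 * 1.26^1 ≈ -2.87
i=2: S_2 = -2.28 * 1.26^2 ≈ -3.62
i=3: S_3 = -2.28 * 1.26^3 ≈ -4.56
The first 4 terms are: [-2.28, -2.87, -3.62, -4.56]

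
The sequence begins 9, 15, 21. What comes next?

Differences: 15 - 9 = 6
This is an arithmetic sequence with common difference d = 6.
Next term = 21 + 6 = 27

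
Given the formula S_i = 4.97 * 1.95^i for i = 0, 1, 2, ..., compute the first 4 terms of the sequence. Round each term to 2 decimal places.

This is a geometric sequence.
i=0: S_0 = 4.97 * 1.95^0 = 4.97
i=1: S_1 = 4.97 * 1.95^1 ≈ 9.69
i=2: S_2 = 4.97 * 1.95^2 ≈ 18.9
i=3: S_3 = 4.97 * 1.95^3 ≈ 36.85
The first 4 terms are: [4.97, 9.69, 18.9, 36.85]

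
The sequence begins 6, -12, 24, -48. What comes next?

Ratios: -12 / 6 = -2.0
This is a geometric sequence with common ratio r = -2.
Next term = -48 * -2 = 96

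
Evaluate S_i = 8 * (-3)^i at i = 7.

S_7 = 8 * (-3)^7 = 8 * -2187 = -17496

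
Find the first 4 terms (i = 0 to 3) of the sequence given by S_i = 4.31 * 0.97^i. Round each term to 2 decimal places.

This is a geometric sequence.
i=0: S_0 = 4.31 * 0.97^0 = 4.31
i=1: S_1 = 4.31 * 0.97^1 ≈ 4.18
i=2: S_2 = 4.31 * 0.97^2 ≈ 4.06
i=3: S_3 = 4.31 * 0.97^3 ≈ 3.93
The first 4 terms are: [4.31, 4.18, 4.06, 3.93]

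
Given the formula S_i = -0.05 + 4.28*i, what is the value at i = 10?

S_10 = -0.05 + 4.28*10 = -0.05 + 42.8 = 42.75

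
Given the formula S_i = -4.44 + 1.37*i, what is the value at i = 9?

S_9 = -4.44 + 1.37*9 = -4.44 + 12.33 = 7.89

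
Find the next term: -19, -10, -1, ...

Differences: -10 - -19 = 9
This is an arithmetic sequence with common difference d = 9.
Next term = -1 + 9 = 8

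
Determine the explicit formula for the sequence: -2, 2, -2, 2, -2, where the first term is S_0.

Check ratios: 2 / -2 = -1.0
Common ratio r = -1.
First term a = -2.
Formula: S_i = -2 * (-1)^i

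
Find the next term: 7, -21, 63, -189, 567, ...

Ratios: -21 / 7 = -3.0
This is a geometric sequence with common ratio r = -3.
Next term = 567 * -3 = -1701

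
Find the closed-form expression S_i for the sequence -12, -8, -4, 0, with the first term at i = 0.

Check differences: -8 - -12 = 4
-4 - -8 = 4
Common difference d = 4.
First term a = -12.
Formula: S_i = -12 + 4*i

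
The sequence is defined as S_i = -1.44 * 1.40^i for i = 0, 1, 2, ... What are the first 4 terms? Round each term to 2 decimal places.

This is a geometric sequence.
i=0: S_0 = -1.44 * 1.4^0 = -1.44
i=1: S_1 = -1.44 * 1.4^1 ≈ -2.02
i=2: S_2 = -1.44 * 1.4^2 ≈ -2.82
i=3: S_3 = -1.44 * 1.4^3 ≈ -3.95
The first 4 terms are: [-1.44, -2.02, -2.82, -3.95]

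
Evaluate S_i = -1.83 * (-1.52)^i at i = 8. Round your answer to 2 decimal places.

S_8 = -1.83 * (-1.52)^8 ≈ -1.83 * 28.4937 ≈ -52.14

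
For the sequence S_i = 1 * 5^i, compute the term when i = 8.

S_8 = 1 * 5^8 = 1 * 390625 = 390625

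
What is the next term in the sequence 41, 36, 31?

Differences: 36 - 41 = -5
This is an arithmetic sequence with common difference d = -5.
Next term = 31 + -5 = 26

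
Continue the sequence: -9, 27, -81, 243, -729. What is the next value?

Ratios: 27 / -9 = -3.0
This is a geometric sequence with common ratio r = -3.
Next term = -729 * -3 = 2187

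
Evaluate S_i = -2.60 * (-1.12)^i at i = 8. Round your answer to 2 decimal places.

S_8 = -2.6 * (-1.12)^8 ≈ -2.6 * 2.476 ≈ -6.44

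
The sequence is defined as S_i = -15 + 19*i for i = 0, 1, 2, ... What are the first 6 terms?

This is an arithmetic sequence.
i=0: S_0 = -15 + 19*0 = -15
i=1: S_1 = -15 + 19*1 = 4
i=2: S_2 = -15 + 19*2 = 23
i=3: S_3 = -15 + 19*3 = 42
i=4: S_4 = -15 + 19*4 = 61
i=5: S_5 = -15 + 19*5 = 80
The first 6 terms are: [-15, 4, 23, 42, 61, 80]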